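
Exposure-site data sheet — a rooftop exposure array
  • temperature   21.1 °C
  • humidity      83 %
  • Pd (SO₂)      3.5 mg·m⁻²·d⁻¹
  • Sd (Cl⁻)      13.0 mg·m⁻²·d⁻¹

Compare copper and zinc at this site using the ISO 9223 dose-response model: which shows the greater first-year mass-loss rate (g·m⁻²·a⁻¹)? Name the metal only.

copper

copper: T>10 °C ⇒ hinge -0.080·(21.1−10) = -0.8880
  Pd branch = 0.0053·Pd^0.26·e^(0.059·RH+f) = 0.4044 μm/a
  Cl⁻ term: 0.01025·13.0^0.27·exp(0.036·83+0.049·21.1) = 1.143
  r_corr = 0.4044 + 1.143 = 1.548 μm/a
  mass loss = 1.548 μm/a × 8.96 g/cm³ = 13.87 g·m⁻²·a⁻¹
zinc: f(T) = -0.071·(T−10) [T>10 °C] = -0.7881
  Pd branch = 0.0129·Pd^0.44·e^(0.046·RH+f) = 0.4633 μm/a
  Cl⁻ term: 0.0175·13.0^0.57·exp(0.008·83+0.085·21.1) = 0.8816
  r_corr = 0.4633 + 0.8816 = 1.345 μm/a
  mass loss = 1.345 μm/a × 7.14 g/cm³ = 9.602 g·m⁻²·a⁻¹
Ordering by g·m⁻²·a⁻¹: copper (13.9) > zinc (9.6)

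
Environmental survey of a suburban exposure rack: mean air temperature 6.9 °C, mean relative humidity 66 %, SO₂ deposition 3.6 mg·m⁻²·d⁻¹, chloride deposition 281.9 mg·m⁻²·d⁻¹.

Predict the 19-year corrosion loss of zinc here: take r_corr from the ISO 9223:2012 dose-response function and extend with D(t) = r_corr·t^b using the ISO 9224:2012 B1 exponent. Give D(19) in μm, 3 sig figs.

D(19) = 19.2 μm

zinc: T≤10 °C ⇒ hinge +0.038·(6.9−10) = -0.1178
  Pd branch = 0.0129·Pd^0.44·e^(0.046·RH+f) = 0.4195 μm/a
  Cl⁻ term: 0.0175·281.9^0.57·exp(0.008·66+0.085·6.9) = 1.329
  r_corr = 0.4195 + 1.329 = 1.749 μm/a
Long-term exponent b (ISO 9224 Table 2, B1) = 0.813
  D(19) = 1.749 × 19^0.813 = 1.749 × 10.96 = 19.16 μm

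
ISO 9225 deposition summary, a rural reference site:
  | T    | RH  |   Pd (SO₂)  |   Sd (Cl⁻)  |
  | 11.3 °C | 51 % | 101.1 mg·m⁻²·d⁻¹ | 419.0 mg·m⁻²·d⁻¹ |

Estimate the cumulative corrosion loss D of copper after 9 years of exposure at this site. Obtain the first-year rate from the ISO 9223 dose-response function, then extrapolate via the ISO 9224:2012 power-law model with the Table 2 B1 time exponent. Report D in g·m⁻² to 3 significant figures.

D(9) = 34.6 g·m⁻²

copper: temperature factor f = -0.080·(1.3) = -0.1040
  Pd branch = 0.0053·Pd^0.26·e^(0.059·RH+f) = 0.3215 μm/a
  Cl⁻ term: 0.01025·419.0^0.27·exp(0.036·51+0.049·11.3) = 0.5709
  sum: 0.3215 + 0.5709 → r_corr = 0.8924 μm/a
Power-law: D(9) = r_corr · 9^0.667
  D(9) = 0.8924 × 9^0.667 = 0.8924 × 4.33 = 3.864 μm
  Mass loss = 3.864 μm × 8.96 g/cm³ = 34.62 g·m⁻²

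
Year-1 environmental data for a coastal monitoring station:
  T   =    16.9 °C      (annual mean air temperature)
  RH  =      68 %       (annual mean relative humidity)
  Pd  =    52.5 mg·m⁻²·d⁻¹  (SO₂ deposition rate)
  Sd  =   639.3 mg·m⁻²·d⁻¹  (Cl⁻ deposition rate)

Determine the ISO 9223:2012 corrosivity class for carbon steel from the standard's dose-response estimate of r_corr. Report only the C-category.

carbon steel: T>10 °C ⇒ hinge -0.054·(16.9−10) = -0.3726
  sulphur-dioxide contribution → 37.26 μm/a
  chloride contribution → 103.8 μm/a
  ⇒ r_corr(carbon steel) = 141.1 μm/a
Category bounds: 80…200 μm/a bracket r_corr ⇒ C5

C5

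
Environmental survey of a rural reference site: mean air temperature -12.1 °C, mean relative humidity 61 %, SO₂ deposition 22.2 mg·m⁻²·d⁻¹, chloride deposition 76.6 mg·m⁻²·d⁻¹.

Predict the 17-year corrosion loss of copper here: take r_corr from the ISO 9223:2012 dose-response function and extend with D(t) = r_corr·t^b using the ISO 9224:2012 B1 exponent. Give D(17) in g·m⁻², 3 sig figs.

D(17) = 11.3 g·m⁻²

copper: temperature factor f = +0.126·(-22.1) = -2.7846
  SO₂ term: 0.0053·22.2^0.26·exp(0.059·61-2.7846) = 0.02679
  Sd branch = 0.01025·Sd^0.27·e^(0.036·RH+0.049·T) = 0.1643 μm/a
  r_corr = 0.02679 + 0.1643 = 0.1911 μm/a
Long-term exponent b (ISO 9224 Table 2, B1) = 0.667
  D(17) = 0.1911 × 17^0.667 = 0.1911 × 6.618 = 1.265 μm
  Mass loss = 1.265 μm × 8.96 g/cm³ = 11.33 g·m⁻²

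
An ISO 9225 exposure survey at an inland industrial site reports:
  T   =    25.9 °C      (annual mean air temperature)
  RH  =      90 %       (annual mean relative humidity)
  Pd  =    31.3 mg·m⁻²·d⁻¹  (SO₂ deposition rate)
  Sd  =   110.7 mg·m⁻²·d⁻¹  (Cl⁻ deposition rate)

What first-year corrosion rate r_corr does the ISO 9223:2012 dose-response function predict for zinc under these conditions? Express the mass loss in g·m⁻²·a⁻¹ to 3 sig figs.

zinc: temperature factor f = -0.071·(15.9) = -1.1289
  Pd branch = 0.0129·Pd^0.44·e^(0.046·RH+f) = 1.192 μm/a
  Sd branch = 0.0175·Sd^0.57·e^(0.008·RH+0.085·T) = 4.753 μm/a
  sum: 1.192 + 4.753 → r_corr = 5.945 μm/a
Convert to mass loss: 5.945 μm/a × 7.14 g/cm³ = 42.45 g·m⁻²·a⁻¹

r_corr = 42.5 g·m⁻²·a⁻¹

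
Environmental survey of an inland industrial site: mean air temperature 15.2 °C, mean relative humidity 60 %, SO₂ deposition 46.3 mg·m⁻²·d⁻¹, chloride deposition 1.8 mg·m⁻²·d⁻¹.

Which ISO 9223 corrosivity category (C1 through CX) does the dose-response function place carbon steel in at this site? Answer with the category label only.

C3

carbon steel: f(T) = -0.054·(T−10) [T>10 °C] = -0.2808
  Pd branch = 1.77·Pd^0.52·e^(0.02·RH+f) = 32.6 μm/a
  Cl⁻ term: 0.102·1.8^0.62·exp(0.033·60+0.04·15.2) = 1.954
  sum: 32.6 + 1.954 → r_corr = 34.56 μm/a
Category bounds: 25…50 μm/a bracket r_corr ⇒ C3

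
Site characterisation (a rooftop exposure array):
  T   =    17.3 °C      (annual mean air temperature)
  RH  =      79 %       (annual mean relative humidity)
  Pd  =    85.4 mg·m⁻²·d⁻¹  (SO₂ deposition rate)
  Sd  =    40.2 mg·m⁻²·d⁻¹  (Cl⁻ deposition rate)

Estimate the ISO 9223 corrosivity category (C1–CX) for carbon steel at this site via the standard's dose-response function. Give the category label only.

C5

carbon steel: T>10 °C ⇒ hinge -0.054·(17.3−10) = -0.3942
  sulphur-dioxide contribution → 58.52 μm/a
  chloride contribution → 27.29 μm/a
  ⇒ r_corr(carbon steel) = 85.81 μm/a
85.8 μm/a falls in (80, 200] for carbon steel → category C5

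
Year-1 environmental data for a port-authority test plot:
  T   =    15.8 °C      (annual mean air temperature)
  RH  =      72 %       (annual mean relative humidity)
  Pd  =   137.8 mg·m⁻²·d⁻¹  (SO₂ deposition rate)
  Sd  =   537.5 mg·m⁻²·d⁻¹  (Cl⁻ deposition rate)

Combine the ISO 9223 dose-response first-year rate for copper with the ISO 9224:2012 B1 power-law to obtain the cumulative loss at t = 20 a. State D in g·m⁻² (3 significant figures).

copper: f(T) = -0.080·(T−10) [T>10 °C] = -0.4640
  Pd branch = 0.0053·Pd^0.26·e^(0.059·RH+f) = 0.8392 μm/a
  Cl⁻ term: 0.01025·537.5^0.27·exp(0.036·72+0.049·15.8) = 1.621
  sum: 0.8392 + 1.621 → r_corr = 2.46 μm/a
Long-term exponent b (ISO 9224 Table 2, B1) = 0.667
  D(20) = 2.46 × 20^0.667 = 2.46 × 7.375 = 18.15 μm
  Mass loss = 18.15 μm × 8.96 g/cm³ = 162.6 g·m⁻²

D(20) = 163 g·m⁻²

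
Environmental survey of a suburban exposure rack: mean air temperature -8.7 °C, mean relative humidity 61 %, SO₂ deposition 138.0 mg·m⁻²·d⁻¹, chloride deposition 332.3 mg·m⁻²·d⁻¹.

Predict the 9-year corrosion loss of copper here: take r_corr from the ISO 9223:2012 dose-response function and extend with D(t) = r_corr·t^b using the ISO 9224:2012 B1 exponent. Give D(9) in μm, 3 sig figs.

copper: temperature factor f = +0.126·(-18.7) = -2.3562
  sulphur-dioxide contribution → 0.06613 μm/a
  chloride contribution → 0.2885 μm/a
  ⇒ r_corr(copper) = 0.3546 μm/a
Power-law: D(9) = r_corr · 9^0.667
  D(9) = 0.3546 × 9^0.667 = 0.3546 × 4.33 = 1.535 μm

D(9) = 1.54 μm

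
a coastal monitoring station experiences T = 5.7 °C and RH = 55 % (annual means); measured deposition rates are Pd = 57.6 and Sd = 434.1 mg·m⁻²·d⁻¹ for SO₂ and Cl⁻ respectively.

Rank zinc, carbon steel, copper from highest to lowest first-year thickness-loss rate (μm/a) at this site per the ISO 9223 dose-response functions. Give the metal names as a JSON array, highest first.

zinc: temperature factor f = +0.038·(-4.3) = -0.1634
  Pd branch = 0.0129·Pd^0.44·e^(0.046·RH+f) = 0.8184 μm/a
  Cl⁻ term: 0.0175·434.1^0.57·exp(0.008·55+0.085·5.7) = 1.406
  sum: 0.8184 + 1.406 → r_corr = 2.224 μm/a
carbon steel: T≤10 °C ⇒ hinge +0.150·(5.7−10) = -0.6450
  SO₂ term: 1.77·57.6^0.52·exp(0.02·55-0.6450) = 22.96
  Cl⁻ term: 0.102·434.1^0.62·exp(0.033·55+0.04·5.7) = 33.98
  sum: 22.96 + 33.98 → r_corr = 56.94 μm/a
copper: T≤10 °C ⇒ hinge +0.126·(5.7−10) = -0.5418
  Pd branch = 0.0053·Pd^0.26·e^(0.059·RH+f) = 0.227 μm/a
  Sd branch = 0.01025·Sd^0.27·e^(0.036·RH+0.049·T) = 0.5059 μm/a
  r_corr = 0.227 + 0.5059 = 0.7329 μm/a
Ordering by μm/a: carbon steel (56.9) > zinc (2.22) > copper (0.733)

["carbon steel", "zinc", "copper"]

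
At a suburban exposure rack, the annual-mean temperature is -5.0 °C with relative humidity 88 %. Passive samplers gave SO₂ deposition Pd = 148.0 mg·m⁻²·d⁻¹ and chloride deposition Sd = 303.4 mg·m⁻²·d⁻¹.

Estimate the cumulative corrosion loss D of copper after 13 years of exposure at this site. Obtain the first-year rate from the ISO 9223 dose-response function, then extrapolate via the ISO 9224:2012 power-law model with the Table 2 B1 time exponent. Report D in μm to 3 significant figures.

D(13) = 7.86 μm

copper: T≤10 °C ⇒ hinge +0.126·(-5.0−10) = -1.8900
  Pd branch = 0.0053·Pd^0.26·e^(0.059·RH+f) = 0.5279 μm/a
  Sd branch = 0.01025·Sd^0.27·e^(0.036·RH+0.049·T) = 0.8919 μm/a
  sum: 0.5279 + 0.8919 → r_corr = 1.42 μm/a
ISO 9224: D(t) = r_corr · t^b with b = 0.667 (copper, B1)
  D(13) = 1.42 × 13^0.667 = 1.42 × 5.534 = 7.857 μm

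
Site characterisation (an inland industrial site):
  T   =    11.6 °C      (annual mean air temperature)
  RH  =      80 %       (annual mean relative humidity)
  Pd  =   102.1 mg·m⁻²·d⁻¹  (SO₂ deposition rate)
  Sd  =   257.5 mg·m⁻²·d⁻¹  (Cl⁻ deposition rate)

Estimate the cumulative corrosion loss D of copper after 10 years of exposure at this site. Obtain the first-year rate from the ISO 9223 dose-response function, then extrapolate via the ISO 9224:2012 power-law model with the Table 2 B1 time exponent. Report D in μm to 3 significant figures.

copper: temperature factor f = -0.080·(1.6) = -0.1280
  sulphur-dioxide contribution → 1.741 μm/a
  chloride contribution → 1.443 μm/a
  total first-year rate 3.184 μm/a
Long-term exponent b (ISO 9224 Table 2, B1) = 0.667
  D(10) = 3.184 × 10^0.667 = 3.184 × 4.645 = 14.79 μm

D(10) = 14.8 μm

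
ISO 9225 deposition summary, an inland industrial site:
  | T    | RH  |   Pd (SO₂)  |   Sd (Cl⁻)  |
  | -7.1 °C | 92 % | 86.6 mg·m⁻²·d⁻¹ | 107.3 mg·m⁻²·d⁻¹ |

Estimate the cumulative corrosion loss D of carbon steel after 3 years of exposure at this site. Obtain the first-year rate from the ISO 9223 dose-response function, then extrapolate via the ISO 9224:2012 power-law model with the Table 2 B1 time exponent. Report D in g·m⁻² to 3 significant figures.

D(3) = 526 g·m⁻²

carbon steel: f(T) = +0.150·(T−10) [T≤10 °C] = -2.5650
  Pd branch = 1.77·Pd^0.52·e^(0.02·RH+f) = 8.722 μm/a
  Cl⁻ term: 0.102·107.3^0.62·exp(0.033·92+0.04·-7.1) = 29.02
  r_corr = 8.722 + 29.02 = 37.75 μm/a
ISO 9224: D(t) = r_corr · t^b with b = 0.523 (carbon steel, B1)
  D(3) = 37.75 × 3^0.523 = 37.75 × 1.776 = 67.05 μm
  Mass loss = 67.05 μm × 7.85 g/cm³ = 526.3 g·m⁻²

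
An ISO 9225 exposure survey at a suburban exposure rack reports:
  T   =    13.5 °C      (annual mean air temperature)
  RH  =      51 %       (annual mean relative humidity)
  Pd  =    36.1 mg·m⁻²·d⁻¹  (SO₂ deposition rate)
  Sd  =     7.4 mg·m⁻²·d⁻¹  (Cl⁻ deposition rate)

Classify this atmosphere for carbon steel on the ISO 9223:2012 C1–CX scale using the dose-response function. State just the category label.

carbon steel: T>10 °C ⇒ hinge -0.054·(13.5−10) = -0.1890
  sulphur-dioxide contribution → 26.23 μm/a
  chloride contribution → 3.258 μm/a
  ⇒ r_corr(carbon steel) = 29.49 μm/a
ISO 9223 Table 2 (carbon steel): 25 < 29.5 ≤ 50 μm/a ⇒ C3

C3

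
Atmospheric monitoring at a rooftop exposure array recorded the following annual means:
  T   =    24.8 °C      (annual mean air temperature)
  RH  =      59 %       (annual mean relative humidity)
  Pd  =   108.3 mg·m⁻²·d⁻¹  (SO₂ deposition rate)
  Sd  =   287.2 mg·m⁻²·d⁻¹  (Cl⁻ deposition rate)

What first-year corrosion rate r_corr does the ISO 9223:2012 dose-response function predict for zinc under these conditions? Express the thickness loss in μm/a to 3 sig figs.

r_corr = 6.35 μm/a

zinc: temperature factor f = -0.071·(14.8) = -1.0508
  SO₂ term: 0.0129·108.3^0.44·exp(0.046·59-1.0508) = 0.5347
  Sd branch = 0.0175·Sd^0.57·e^(0.008·RH+0.085·T) = 5.817 μm/a
  r_corr = 0.5347 + 5.817 = 6.352 μm/a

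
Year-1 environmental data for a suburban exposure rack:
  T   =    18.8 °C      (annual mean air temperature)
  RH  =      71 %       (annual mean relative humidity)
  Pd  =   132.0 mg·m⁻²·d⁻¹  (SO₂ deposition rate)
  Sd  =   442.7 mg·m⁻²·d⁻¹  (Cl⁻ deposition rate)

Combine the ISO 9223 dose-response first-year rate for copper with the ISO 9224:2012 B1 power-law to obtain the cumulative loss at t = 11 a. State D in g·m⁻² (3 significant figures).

copper: temperature factor f = -0.080·(8.8) = -0.7040
  sulphur-dioxide contribution → 0.6154 μm/a
  chloride contribution → 1.719 μm/a
  total first-year rate 2.334 μm/a
ISO 9224: D(t) = r_corr · t^b with b = 0.667 (copper, B1)
  D(11) = 2.334 × 11^0.667 = 2.334 × 4.95 = 11.56 μm
  Mass loss = 11.56 μm × 8.96 g/cm³ = 103.5 g·m⁻²

D(11) = 104 g·m⁻²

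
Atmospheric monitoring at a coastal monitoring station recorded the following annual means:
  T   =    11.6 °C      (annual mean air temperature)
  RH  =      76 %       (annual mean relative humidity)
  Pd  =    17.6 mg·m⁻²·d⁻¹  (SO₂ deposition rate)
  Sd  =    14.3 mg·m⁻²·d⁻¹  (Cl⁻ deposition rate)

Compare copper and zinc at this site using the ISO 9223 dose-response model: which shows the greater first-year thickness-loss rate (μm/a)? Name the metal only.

zinc

copper: temperature factor f = -0.080·(1.6) = -0.1280
  Pd branch = 0.0053·Pd^0.26·e^(0.059·RH+f) = 0.8708 μm/a
  Cl⁻ term: 0.01025·14.3^0.27·exp(0.036·76+0.049·11.6) = 0.5725
  r_corr = 0.8708 + 0.5725 = 1.443 μm/a
zinc: T>10 °C ⇒ hinge -0.071·(11.6−10) = -0.1136
  Pd branch = 0.0129·Pd^0.44·e^(0.046·RH+f) = 1.341 μm/a
  Sd branch = 0.0175·Sd^0.57·e^(0.008·RH+0.085·T) = 0.3925 μm/a
  r_corr = 1.341 + 0.3925 = 1.734 μm/a
Ordering by μm/a: zinc (1.73) > copper (1.44)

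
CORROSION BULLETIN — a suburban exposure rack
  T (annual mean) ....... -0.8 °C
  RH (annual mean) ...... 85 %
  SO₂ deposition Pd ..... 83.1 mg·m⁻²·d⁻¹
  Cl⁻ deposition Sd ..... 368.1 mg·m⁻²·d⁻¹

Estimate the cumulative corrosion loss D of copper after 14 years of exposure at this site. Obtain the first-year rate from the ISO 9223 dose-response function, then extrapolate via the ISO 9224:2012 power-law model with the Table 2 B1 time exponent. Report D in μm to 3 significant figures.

D(14) = 9.78 μm

copper: T≤10 °C ⇒ hinge +0.126·(-0.8−10) = -1.3608
  SO₂ term: 0.0053·83.1^0.26·exp(0.059·85-1.3608) = 0.6462
  Sd branch = 0.01025·Sd^0.27·e^(0.036·RH+0.049·T) = 1.036 μm/a
  r_corr = 0.6462 + 1.036 = 1.682 μm/a
Power-law: D(14) = r_corr · 14^0.667
  D(14) = 1.682 × 14^0.667 = 1.682 × 5.814 = 9.781 μm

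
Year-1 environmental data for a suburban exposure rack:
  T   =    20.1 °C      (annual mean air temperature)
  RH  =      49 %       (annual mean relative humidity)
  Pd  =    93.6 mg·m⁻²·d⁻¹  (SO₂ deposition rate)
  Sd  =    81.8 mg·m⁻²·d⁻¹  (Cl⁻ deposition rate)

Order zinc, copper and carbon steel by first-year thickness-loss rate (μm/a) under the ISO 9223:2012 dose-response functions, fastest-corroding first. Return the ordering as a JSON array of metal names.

zinc: T>10 °C ⇒ hinge -0.071·(20.1−10) = -0.7171
  sulphur-dioxide contribution → 0.442 μm/a
  chloride contribution → 1.76 μm/a
  ⇒ r_corr(zinc) = 2.202 μm/a
copper: T>10 °C ⇒ hinge -0.080·(20.1−10) = -0.8080
  sulphur-dioxide contribution → 0.1385 μm/a
  chloride contribution → 0.526 μm/a
  total first-year rate 0.6645 μm/a
carbon steel: temperature factor f = -0.054·(10.1) = -0.5454
  sulphur-dioxide contribution → 28.96 μm/a
  chloride contribution → 17.62 μm/a
  ⇒ r_corr(carbon steel) = 46.58 μm/a
Ordering by μm/a: carbon steel (46.6) > zinc (2.2) > copper (0.665)

["carbon steel", "zinc", "copper"]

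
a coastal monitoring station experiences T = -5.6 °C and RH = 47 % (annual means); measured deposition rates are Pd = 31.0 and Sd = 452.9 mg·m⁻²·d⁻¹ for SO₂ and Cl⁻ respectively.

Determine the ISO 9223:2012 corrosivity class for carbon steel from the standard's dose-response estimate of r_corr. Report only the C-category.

carbon steel: T≤10 °C ⇒ hinge +0.150·(-5.6−10) = -2.3400
  Pd branch = 1.77·Pd^0.52·e^(0.02·RH+f) = 2.603 μm/a
  Cl⁻ term: 0.102·452.9^0.62·exp(0.033·47+0.04·-5.6) = 17.05
  r_corr = 2.603 + 17.05 = 19.65 μm/a
19.6 μm/a falls in (1.3, 25] for carbon steel → category C2

C2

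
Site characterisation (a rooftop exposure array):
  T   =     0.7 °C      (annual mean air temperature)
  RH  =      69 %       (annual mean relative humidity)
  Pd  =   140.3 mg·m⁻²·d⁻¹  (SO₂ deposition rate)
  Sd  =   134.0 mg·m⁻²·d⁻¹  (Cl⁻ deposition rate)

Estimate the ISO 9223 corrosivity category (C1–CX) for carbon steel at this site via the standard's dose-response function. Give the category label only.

C3

carbon steel: f(T) = +0.150·(T−10) [T≤10 °C] = -1.3950
  sulphur-dioxide contribution → 22.8 μm/a
  chloride contribution → 21.3 μm/a
  ⇒ r_corr(carbon steel) = 44.1 μm/a
ISO 9223 Table 2 (carbon steel): 25 < 44.1 ≤ 50 μm/a ⇒ C3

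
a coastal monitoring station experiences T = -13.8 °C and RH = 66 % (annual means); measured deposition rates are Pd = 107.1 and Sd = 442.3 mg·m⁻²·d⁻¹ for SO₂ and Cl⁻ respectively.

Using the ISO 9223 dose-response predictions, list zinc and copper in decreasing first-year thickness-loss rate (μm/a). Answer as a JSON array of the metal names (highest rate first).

["zinc", "copper"]

zinc: T≤10 °C ⇒ hinge +0.038·(-13.8−10) = -0.9044
  sulphur-dioxide contribution → 0.85 μm/a
  chloride contribution → 0.2958 μm/a
  ⇒ r_corr(zinc) = 1.146 μm/a
copper: T≤10 °C ⇒ hinge +0.126·(-13.8−10) = -2.9988
  sulphur-dioxide contribution → 0.04373 μm/a
  chloride contribution → 0.2906 μm/a
  ⇒ r_corr(copper) = 0.3343 μm/a
Ordering by μm/a: zinc (1.15) > copper (0.334)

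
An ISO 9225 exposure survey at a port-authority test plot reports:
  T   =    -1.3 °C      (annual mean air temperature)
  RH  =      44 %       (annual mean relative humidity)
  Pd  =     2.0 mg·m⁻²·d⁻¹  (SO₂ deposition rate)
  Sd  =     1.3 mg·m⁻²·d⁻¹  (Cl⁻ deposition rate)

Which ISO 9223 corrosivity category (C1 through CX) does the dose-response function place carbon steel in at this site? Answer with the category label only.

C2

carbon steel: T≤10 °C ⇒ hinge +0.150·(-1.3−10) = -1.6950
  sulphur-dioxide contribution → 1.123 μm/a
  chloride contribution → 0.4867 μm/a
  total first-year rate 1.61 μm/a
Category bounds: 1.3…25 μm/a bracket r_corr ⇒ C2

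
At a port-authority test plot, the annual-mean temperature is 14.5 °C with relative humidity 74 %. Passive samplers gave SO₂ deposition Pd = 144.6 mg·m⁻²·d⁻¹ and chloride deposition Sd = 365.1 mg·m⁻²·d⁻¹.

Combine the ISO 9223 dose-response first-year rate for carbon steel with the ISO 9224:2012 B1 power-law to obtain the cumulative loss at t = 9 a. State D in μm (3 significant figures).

D(9) = 512 μm

carbon steel: temperature factor f = -0.054·(4.5) = -0.2430
  sulphur-dioxide contribution → 81 μm/a
  chloride contribution → 81.23 μm/a
  total first-year rate 162.2 μm/a
Long-term exponent b (ISO 9224 Table 2, B1) = 0.523
  D(9) = 162.2 × 9^0.523 = 162.2 × 3.156 = 511.9 μm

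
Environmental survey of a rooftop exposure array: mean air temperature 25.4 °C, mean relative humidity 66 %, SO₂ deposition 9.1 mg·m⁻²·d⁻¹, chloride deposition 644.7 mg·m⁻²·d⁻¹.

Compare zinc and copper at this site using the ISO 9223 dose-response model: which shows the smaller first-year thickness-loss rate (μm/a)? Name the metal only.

zinc: T>10 °C ⇒ hinge -0.071·(25.4−10) = -1.0934
  Pd branch = 0.0129·Pd^0.44·e^(0.046·RH+f) = 0.2378 μm/a
  Cl⁻ term: 0.0175·644.7^0.57·exp(0.008·66+0.085·25.4) = 10.26
  r_corr = 0.2378 + 10.26 = 10.5 μm/a
copper: temperature factor f = -0.080·(15.4) = -1.2320
  SO₂ term: 0.0053·9.1^0.26·exp(0.059·66-1.2320) = 0.1348
  Cl⁻ term: 0.01025·644.7^0.27·exp(0.036·66+0.049·25.4) = 2.196
  sum: 0.1348 + 2.196 → r_corr = 2.331 μm/a
Ordering by μm/a: zinc (10.5) > copper (2.33)

copper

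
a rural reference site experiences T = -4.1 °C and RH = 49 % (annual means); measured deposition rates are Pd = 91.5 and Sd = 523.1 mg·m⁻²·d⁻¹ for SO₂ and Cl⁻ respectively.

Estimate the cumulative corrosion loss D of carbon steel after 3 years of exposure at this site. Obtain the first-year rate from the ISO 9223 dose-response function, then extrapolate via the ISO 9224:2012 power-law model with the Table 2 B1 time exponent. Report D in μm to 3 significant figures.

D(3) = 48.1 μm

carbon steel: T≤10 °C ⇒ hinge +0.150·(-4.1−10) = -2.1150
  sulphur-dioxide contribution → 5.956 μm/a
  chloride contribution → 21.14 μm/a
  total first-year rate 27.1 μm/a
ISO 9224: D(t) = r_corr · t^b with b = 0.523 (carbon steel, B1)
  D(3) = 27.1 × 3^0.523 = 27.1 × 1.776 = 48.14 μm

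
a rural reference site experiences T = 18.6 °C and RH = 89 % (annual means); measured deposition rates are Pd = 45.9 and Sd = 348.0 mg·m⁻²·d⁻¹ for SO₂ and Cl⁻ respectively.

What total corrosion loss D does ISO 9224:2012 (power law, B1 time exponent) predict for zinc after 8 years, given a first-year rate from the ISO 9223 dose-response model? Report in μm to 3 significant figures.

D(8) = 38.7 μm

zinc: f(T) = -0.071·(T−10) [T>10 °C] = -0.6106
  SO₂ term: 0.0129·45.9^0.44·exp(0.046·89-0.6106) = 2.263
  Sd branch = 0.0175·Sd^0.57·e^(0.008·RH+0.085·T) = 4.871 μm/a
  sum: 2.263 + 4.871 → r_corr = 7.133 μm/a
Power-law: D(8) = r_corr · 8^0.813
  D(8) = 7.133 × 8^0.813 = 7.133 × 5.423 = 38.68 μm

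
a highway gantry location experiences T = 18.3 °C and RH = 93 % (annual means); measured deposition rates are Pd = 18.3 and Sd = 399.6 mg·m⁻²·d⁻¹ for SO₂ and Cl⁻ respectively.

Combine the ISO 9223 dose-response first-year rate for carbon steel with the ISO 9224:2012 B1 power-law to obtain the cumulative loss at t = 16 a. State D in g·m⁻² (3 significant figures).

carbon steel: temperature factor f = -0.054·(8.3) = -0.4482
  Pd branch = 1.77·Pd^0.52·e^(0.02·RH+f) = 32.93 μm/a
  Sd branch = 0.102·Sd^0.62·e^(0.033·RH+0.04·T) = 187.2 μm/a
  sum: 32.93 + 187.2 → r_corr = 220.2 μm/a
Long-term exponent b (ISO 9224 Table 2, B1) = 0.523
  D(16) = 220.2 × 16^0.523 = 220.2 × 4.263 = 938.6 μm
  Mass loss = 938.6 μm × 7.85 g/cm³ = 7368 g·m⁻²

D(16) = 7.37e+03 g·m⁻²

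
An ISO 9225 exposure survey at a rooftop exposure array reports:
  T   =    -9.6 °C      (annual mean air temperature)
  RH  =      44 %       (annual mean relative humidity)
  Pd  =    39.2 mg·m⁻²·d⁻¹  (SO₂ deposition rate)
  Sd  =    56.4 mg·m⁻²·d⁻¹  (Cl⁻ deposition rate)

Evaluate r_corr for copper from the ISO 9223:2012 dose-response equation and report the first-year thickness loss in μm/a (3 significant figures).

r_corr = 0.108 μm/a

copper: temperature factor f = +0.126·(-19.6) = -2.4696
  Pd branch = 0.0053·Pd^0.26·e^(0.059·RH+f) = 0.01561 μm/a
  Sd branch = 0.01025·Sd^0.27·e^(0.036·RH+0.049·T) = 0.09273 μm/a
  sum: 0.01561 + 0.09273 → r_corr = 0.1083 μm/a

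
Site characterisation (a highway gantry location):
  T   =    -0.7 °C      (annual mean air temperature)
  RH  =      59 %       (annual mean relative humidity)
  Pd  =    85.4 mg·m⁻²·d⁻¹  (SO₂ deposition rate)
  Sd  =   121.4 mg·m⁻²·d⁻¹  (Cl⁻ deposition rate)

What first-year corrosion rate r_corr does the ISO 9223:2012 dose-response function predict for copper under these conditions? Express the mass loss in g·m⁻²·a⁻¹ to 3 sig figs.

copper: f(T) = +0.126·(T−10) [T≤10 °C] = -1.3482
  SO₂ term: 0.0053·85.4^0.26·exp(0.059·59-1.3482) = 0.1421
  Sd branch = 0.01025·Sd^0.27·e^(0.036·RH+0.049·T) = 0.3027 μm/a
  sum: 0.1421 + 0.3027 → r_corr = 0.4448 μm/a
Convert to mass loss: 0.4448 μm/a × 8.96 g/cm³ = 3.986 g·m⁻²·a⁻¹

r_corr = 3.99 g·m⁻²·a⁻¹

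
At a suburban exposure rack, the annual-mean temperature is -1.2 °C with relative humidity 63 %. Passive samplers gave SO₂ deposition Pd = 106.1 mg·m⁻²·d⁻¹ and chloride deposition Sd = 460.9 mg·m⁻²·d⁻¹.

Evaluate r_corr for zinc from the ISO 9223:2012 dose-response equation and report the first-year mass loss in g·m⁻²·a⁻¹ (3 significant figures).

r_corr = 14.7 g·m⁻²·a⁻¹

zinc: T≤10 °C ⇒ hinge +0.038·(-1.2−10) = -0.4256
  Pd branch = 0.0129·Pd^0.44·e^(0.046·RH+f) = 1.19 μm/a
  Sd branch = 0.0175·Sd^0.57·e^(0.008·RH+0.085·T) = 0.8627 μm/a
  sum: 1.19 + 0.8627 → r_corr = 2.053 μm/a
Convert to mass loss: 2.053 μm/a × 7.14 g/cm³ = 14.66 g·m⁻²·a⁻¹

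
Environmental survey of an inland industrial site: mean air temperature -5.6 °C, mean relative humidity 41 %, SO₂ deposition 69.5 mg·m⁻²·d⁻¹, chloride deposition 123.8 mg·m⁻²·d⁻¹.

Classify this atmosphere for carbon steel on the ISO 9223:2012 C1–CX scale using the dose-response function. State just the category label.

carbon steel: temperature factor f = +0.150·(-15.6) = -2.3400
  sulphur-dioxide contribution → 3.513 μm/a
  chloride contribution → 6.258 μm/a
  total first-year rate 9.771 μm/a
Category bounds: 1.3…25 μm/a bracket r_corr ⇒ C2

C2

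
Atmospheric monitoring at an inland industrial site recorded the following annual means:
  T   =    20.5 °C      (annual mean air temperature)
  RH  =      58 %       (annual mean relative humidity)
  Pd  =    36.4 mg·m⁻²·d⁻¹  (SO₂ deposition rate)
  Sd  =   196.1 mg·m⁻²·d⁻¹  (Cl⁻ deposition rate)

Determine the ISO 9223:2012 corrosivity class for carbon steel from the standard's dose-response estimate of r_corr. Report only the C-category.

C4

carbon steel: T>10 °C ⇒ hinge -0.054·(20.5−10) = -0.5670
  sulphur-dioxide contribution → 20.76 μm/a
  chloride contribution → 41.43 μm/a
  total first-year rate 62.19 μm/a
ISO 9223 Table 2 (carbon steel): 50 < 62.2 ≤ 80 μm/a ⇒ C4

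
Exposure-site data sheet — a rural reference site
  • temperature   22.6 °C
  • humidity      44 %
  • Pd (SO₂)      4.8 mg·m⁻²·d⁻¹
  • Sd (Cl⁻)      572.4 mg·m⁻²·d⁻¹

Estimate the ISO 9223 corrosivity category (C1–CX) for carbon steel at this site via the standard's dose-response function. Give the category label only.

C4

carbon steel: temperature factor f = -0.054·(12.6) = -0.6804
  sulphur-dioxide contribution → 4.885 μm/a
  chloride contribution → 55.15 μm/a
  total first-year rate 60.04 μm/a
ISO 9223 Table 2 (carbon steel): 50 < 60 ≤ 80 μm/a ⇒ C4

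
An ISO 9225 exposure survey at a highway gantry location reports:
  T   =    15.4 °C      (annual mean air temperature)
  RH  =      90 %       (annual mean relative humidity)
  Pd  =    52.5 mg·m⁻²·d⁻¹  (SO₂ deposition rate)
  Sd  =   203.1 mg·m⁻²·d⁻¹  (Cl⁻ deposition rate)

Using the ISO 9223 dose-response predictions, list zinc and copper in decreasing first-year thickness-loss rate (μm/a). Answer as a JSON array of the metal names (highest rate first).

["zinc", "copper"]

zinc: temperature factor f = -0.071·(5.4) = -0.3834
  SO₂ term: 0.0129·52.5^0.44·exp(0.046·90-0.3834) = 3.154
  Sd branch = 0.0175·Sd^0.57·e^(0.008·RH+0.085·T) = 2.752 μm/a
  sum: 3.154 + 2.752 → r_corr = 5.906 μm/a
copper: T>10 °C ⇒ hinge -0.080·(15.4−10) = -0.4320
  SO₂ term: 0.0053·52.5^0.26·exp(0.059·90-0.4320) = 1.95
  Cl⁻ term: 0.01025·203.1^0.27·exp(0.036·90+0.049·15.4) = 2.337
  r_corr = 1.95 + 2.337 = 4.287 μm/a
Ordering by μm/a: zinc (5.91) > copper (4.29)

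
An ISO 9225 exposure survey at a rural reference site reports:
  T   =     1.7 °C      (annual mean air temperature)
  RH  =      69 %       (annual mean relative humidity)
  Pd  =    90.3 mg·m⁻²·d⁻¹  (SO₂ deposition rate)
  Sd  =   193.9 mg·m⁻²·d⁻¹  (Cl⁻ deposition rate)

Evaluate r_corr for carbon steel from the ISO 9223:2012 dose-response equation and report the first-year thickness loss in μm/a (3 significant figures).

r_corr = 48.9 μm/a

carbon steel: temperature factor f = +0.150·(-8.3) = -1.2450
  sulphur-dioxide contribution → 21.06 μm/a
  chloride contribution → 27.88 μm/a
  total first-year rate 48.95 μm/a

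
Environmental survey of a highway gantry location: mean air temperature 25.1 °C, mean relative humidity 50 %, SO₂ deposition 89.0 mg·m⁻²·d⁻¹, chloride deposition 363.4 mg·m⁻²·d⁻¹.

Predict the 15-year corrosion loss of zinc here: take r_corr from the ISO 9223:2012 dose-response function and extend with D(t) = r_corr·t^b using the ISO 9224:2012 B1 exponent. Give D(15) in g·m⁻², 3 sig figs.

D(15) = 430 g·m⁻²

zinc: T>10 °C ⇒ hinge -0.071·(25.1−10) = -1.0721
  SO₂ term: 0.0129·89.0^0.44·exp(0.046·50-1.0721) = 0.3174
  Sd branch = 0.0175·Sd^0.57·e^(0.008·RH+0.085·T) = 6.35 μm/a
  r_corr = 0.3174 + 6.35 = 6.667 μm/a
Power-law: D(15) = r_corr · 15^0.813
  D(15) = 6.667 × 15^0.813 = 6.667 × 9.04 = 60.27 μm
  Mass loss = 60.27 μm × 7.14 g/cm³ = 430.3 g·m⁻²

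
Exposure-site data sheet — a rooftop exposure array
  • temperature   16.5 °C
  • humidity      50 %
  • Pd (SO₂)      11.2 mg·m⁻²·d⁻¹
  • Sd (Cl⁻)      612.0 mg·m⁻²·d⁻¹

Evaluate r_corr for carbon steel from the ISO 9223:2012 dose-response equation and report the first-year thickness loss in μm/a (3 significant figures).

carbon steel: temperature factor f = -0.054·(6.5) = -0.3510
  Pd branch = 1.77·Pd^0.52·e^(0.02·RH+f) = 11.9 μm/a
  Cl⁻ term: 0.102·612.0^0.62·exp(0.033·50+0.04·16.5) = 54.9
  sum: 11.9 + 54.9 → r_corr = 66.8 μm/a

r_corr = 66.8 μm/a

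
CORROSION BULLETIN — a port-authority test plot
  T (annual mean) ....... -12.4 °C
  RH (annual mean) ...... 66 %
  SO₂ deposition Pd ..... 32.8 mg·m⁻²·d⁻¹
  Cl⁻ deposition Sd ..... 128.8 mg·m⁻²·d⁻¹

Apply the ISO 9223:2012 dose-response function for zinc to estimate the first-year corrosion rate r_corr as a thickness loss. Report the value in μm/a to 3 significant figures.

zinc: f(T) = +0.038·(T−10) [T≤10 °C] = -0.8512
  sulphur-dioxide contribution → 0.5326 μm/a
  chloride contribution → 0.1649 μm/a
  total first-year rate 0.6975 μm/a

r_corr = 0.698 μm/a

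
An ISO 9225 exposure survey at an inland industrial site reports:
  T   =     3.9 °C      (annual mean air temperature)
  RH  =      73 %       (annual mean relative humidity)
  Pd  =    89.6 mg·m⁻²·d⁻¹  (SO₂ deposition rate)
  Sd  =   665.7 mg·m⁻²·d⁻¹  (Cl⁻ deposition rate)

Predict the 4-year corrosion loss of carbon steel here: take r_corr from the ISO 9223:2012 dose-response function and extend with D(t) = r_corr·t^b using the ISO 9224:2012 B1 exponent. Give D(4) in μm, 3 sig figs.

D(4) = 219 μm

carbon steel: f(T) = +0.150·(T−10) [T≤10 °C] = -0.9150
  SO₂ term: 1.77·89.6^0.52·exp(0.02·73-0.9150) = 31.61
  Sd branch = 0.102·Sd^0.62·e^(0.033·RH+0.04·T) = 74.64 μm/a
  sum: 31.61 + 74.64 → r_corr = 106.3 μm/a
ISO 9224: D(t) = r_corr · t^b with b = 0.523 (carbon steel, B1)
  D(4) = 106.3 × 4^0.523 = 106.3 × 2.065 = 219.4 μm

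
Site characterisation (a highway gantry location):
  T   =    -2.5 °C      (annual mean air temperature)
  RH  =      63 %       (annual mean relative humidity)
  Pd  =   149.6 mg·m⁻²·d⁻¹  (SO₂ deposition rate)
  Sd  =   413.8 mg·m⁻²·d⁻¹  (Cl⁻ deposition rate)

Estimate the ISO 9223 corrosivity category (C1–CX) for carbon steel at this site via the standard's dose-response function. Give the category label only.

C3

carbon steel: T≤10 °C ⇒ hinge +0.150·(-2.5−10) = -1.8750
  SO₂ term: 1.77·149.6^0.52·exp(0.02·63-1.8750) = 12.94
  Cl⁻ term: 0.102·413.8^0.62·exp(0.033·63+0.04·-2.5) = 30.94
  sum: 12.94 + 30.94 → r_corr = 43.87 μm/a
ISO 9223 Table 2 (carbon steel): 25 < 43.9 ≤ 50 μm/a ⇒ C3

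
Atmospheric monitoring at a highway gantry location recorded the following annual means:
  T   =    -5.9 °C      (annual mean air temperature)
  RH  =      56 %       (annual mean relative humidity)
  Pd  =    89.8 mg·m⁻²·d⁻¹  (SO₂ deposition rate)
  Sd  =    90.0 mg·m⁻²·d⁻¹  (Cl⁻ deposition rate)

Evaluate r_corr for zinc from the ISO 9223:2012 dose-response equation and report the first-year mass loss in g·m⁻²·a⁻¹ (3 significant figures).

zinc: f(T) = +0.038·(T−10) [T≤10 °C] = -0.6042
  Pd branch = 0.0129·Pd^0.44·e^(0.046·RH+f) = 0.6705 μm/a
  Cl⁻ term: 0.0175·90.0^0.57·exp(0.008·56+0.085·-5.9) = 0.2156
  sum: 0.6705 + 0.2156 → r_corr = 0.8861 μm/a
Convert to mass loss: 0.8861 μm/a × 7.14 g/cm³ = 6.327 g·m⁻²·a⁻¹

r_corr = 6.33 g·m⁻²·a⁻¹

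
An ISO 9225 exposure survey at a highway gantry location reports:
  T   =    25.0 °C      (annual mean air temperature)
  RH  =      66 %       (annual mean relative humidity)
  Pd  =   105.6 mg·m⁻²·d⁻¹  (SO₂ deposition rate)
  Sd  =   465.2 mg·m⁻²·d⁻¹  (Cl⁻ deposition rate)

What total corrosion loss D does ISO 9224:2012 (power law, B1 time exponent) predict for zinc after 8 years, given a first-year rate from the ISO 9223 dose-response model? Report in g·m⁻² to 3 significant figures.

zinc: temperature factor f = -0.071·(15.0) = -1.0650
  sulphur-dioxide contribution → 0.7194 μm/a
  chloride contribution → 8.237 μm/a
  ⇒ r_corr(zinc) = 8.957 μm/a
ISO 9224: D(t) = r_corr · t^b with b = 0.813 (zinc, B1)
  D(8) = 8.957 × 8^0.813 = 8.957 × 5.423 = 48.57 μm
  Mass loss = 48.57 μm × 7.14 g/cm³ = 346.8 g·m⁻²

D(8) = 347 g·m⁻²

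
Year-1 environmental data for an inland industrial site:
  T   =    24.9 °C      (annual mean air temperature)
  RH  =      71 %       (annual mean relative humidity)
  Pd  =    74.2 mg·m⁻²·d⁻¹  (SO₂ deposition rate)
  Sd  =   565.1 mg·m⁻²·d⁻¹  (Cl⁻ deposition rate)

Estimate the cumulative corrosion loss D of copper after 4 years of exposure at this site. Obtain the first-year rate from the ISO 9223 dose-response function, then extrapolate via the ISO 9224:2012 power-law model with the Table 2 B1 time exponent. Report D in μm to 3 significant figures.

copper: T>10 °C ⇒ hinge -0.080·(24.9−10) = -1.1920
  SO₂ term: 0.0053·74.2^0.26·exp(0.059·71-1.1920) = 0.3252
  Cl⁻ term: 0.01025·565.1^0.27·exp(0.036·71+0.049·24.9) = 2.476
  sum: 0.3252 + 2.476 → r_corr = 2.801 μm/a
ISO 9224: D(t) = r_corr · t^b with b = 0.667 (copper, B1)
  D(4) = 2.801 × 4^0.667 = 2.801 × 2.521 = 7.062 μm

D(4) = 7.06 μm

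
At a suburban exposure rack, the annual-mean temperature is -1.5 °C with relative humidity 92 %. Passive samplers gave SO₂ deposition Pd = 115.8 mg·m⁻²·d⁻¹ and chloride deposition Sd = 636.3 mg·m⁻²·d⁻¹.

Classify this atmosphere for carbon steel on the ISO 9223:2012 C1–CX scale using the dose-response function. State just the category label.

carbon steel: temperature factor f = +0.150·(-11.5) = -1.7250
  SO₂ term: 1.77·115.8^0.52·exp(0.02·92-1.7250) = 23.5
  Sd branch = 0.102·Sd^0.62·e^(0.033·RH+0.04·T) = 109.5 μm/a
  sum: 23.5 + 109.5 → r_corr = 133 μm/a
133 μm/a falls in (80, 200] for carbon steel → category C5

C5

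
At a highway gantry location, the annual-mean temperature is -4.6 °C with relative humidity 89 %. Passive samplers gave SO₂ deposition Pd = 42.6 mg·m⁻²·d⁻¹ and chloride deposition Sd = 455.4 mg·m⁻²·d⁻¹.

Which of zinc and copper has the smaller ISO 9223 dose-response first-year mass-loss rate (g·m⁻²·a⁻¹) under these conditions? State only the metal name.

zinc: temperature factor f = +0.038·(-14.6) = -0.5548
  SO₂ term: 0.0129·42.6^0.44·exp(0.046·89-0.5548) = 2.315
  Sd branch = 0.0175·Sd^0.57·e^(0.008·RH+0.085·T) = 0.7902 μm/a
  sum: 2.315 + 0.7902 → r_corr = 3.105 μm/a
  mass loss = 3.105 μm/a × 7.14 g/cm³ = 22.17 g·m⁻²·a⁻¹
copper: T≤10 °C ⇒ hinge +0.126·(-4.6−10) = -1.8396
  SO₂ term: 0.0053·42.6^0.26·exp(0.059·89-1.8396) = 0.4261
  Sd branch = 0.01025·Sd^0.27·e^(0.036·RH+0.049·T) = 1.052 μm/a
  r_corr = 0.4261 + 1.052 = 1.478 μm/a
  mass loss = 1.478 μm/a × 8.96 g/cm³ = 13.24 g·m⁻²·a⁻¹
Ordering by g·m⁻²·a⁻¹: zinc (22.2) > copper (13.2)

copper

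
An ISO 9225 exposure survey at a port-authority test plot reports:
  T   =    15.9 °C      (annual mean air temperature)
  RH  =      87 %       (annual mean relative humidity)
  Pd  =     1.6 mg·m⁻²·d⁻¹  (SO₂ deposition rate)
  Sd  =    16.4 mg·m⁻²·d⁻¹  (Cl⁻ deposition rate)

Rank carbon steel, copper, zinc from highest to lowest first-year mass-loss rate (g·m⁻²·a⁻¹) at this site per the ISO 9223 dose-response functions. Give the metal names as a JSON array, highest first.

["carbon steel", "copper", "zinc"]

carbon steel: f(T) = -0.054·(T−10) [T>10 °C] = -0.3186
  SO₂ term: 1.77·1.6^0.52·exp(0.02·87-0.3186) = 9.363
  Sd branch = 0.102·Sd^0.62·e^(0.033·RH+0.04·T) = 19.27 μm/a
  r_corr = 9.363 + 19.27 = 28.63 μm/a
  mass loss = 28.63 μm/a × 7.85 g/cm³ = 224.8 g·m⁻²·a⁻¹
copper: T>10 °C ⇒ hinge -0.080·(15.9−10) = -0.4720
  SO₂ term: 0.0053·1.6^0.26·exp(0.059·87-0.4720) = 0.6333
  Sd branch = 0.01025·Sd^0.27·e^(0.036·RH+0.049·T) = 1.09 μm/a
  sum: 0.6333 + 1.09 → r_corr = 1.723 μm/a
  mass loss = 1.723 μm/a × 8.96 g/cm³ = 15.44 g·m⁻²·a⁻¹
zinc: temperature factor f = -0.071·(5.9) = -0.4189
  Pd branch = 0.0129·Pd^0.44·e^(0.046·RH+f) = 0.5709 μm/a
  Cl⁻ term: 0.0175·16.4^0.57·exp(0.008·87+0.085·15.9) = 0.6679
  sum: 0.5709 + 0.6679 → r_corr = 1.239 μm/a
  mass loss = 1.239 μm/a × 7.14 g/cm³ = 8.845 g·m⁻²·a⁻¹
Ordering by g·m⁻²·a⁻¹: carbon steel (225) > copper (15.4) > zinc (8.84)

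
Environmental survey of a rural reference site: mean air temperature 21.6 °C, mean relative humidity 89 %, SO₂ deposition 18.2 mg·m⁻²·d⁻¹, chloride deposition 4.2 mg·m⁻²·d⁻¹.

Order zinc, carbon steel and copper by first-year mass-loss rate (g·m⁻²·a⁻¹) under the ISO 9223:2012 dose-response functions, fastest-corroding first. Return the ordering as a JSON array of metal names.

["carbon steel", "copper", "zinc"]

zinc: temperature factor f = -0.071·(11.6) = -0.8236
  Pd branch = 0.0129·Pd^0.44·e^(0.046·RH+f) = 1.217 μm/a
  Sd branch = 0.0175·Sd^0.57·e^(0.008·RH+0.085·T) = 0.5068 μm/a
  r_corr = 1.217 + 0.5068 = 1.724 μm/a
  mass loss = 1.724 μm/a × 7.14 g/cm³ = 12.31 g·m⁻²·a⁻¹
carbon steel: f(T) = -0.054·(T−10) [T>10 °C] = -0.6264
  Pd branch = 1.77·Pd^0.52·e^(0.02·RH+f) = 25.36 μm/a
  Sd branch = 0.102·Sd^0.62·e^(0.033·RH+0.04·T) = 11.11 μm/a
  sum: 25.36 + 11.11 → r_corr = 36.48 μm/a
  mass loss = 36.48 μm/a × 7.85 g/cm³ = 286.3 g·m⁻²·a⁻¹
copper: T>10 °C ⇒ hinge -0.080·(21.6−10) = -0.9280
  Pd branch = 0.0053·Pd^0.26·e^(0.059·RH+f) = 0.8499 μm/a
  Sd branch = 0.01025·Sd^0.27·e^(0.036·RH+0.049·T) = 1.072 μm/a
  sum: 0.8499 + 1.072 → r_corr = 1.922 μm/a
  mass loss = 1.922 μm/a × 8.96 g/cm³ = 17.22 g·m⁻²·a⁻¹
Ordering by g·m⁻²·a⁻¹: carbon steel (286) > copper (17.2) > zinc (12.3)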